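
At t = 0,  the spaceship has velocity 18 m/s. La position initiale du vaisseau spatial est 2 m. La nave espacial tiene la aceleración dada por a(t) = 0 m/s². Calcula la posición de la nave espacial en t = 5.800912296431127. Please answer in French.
En partant de l'accélération a(t) = 0, nous prenons 2 primitives. En intégrant l'accélération et en utilisant la condition initiale v(0) = 18, nous obtenons v(t) = 18. L'intégrale de la vitesse est la position. En utilisant x(0) = 2, nous obtenons x(t) = 18·t + 2. De l'équation de la position x(t) = 18·t + 2, nous substituons t = 5.800912296431127 pour obtenir x = 106.416421335760.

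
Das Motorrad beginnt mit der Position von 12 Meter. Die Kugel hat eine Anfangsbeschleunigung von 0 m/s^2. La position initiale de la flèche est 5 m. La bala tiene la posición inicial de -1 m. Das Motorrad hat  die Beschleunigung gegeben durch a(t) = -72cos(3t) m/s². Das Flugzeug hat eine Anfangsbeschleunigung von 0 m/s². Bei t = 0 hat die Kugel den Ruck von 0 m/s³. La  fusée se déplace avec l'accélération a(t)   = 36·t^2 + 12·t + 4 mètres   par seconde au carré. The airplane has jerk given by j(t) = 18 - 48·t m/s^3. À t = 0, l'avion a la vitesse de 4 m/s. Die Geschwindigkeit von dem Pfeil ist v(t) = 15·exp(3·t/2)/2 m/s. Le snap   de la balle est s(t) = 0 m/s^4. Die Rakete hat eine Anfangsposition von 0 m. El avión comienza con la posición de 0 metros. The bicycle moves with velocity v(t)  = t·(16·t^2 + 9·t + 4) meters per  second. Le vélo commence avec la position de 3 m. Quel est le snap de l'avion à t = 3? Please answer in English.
To solve this, we need to take 1 derivative of our jerk equation j(t) = 18 - 48·t. The derivative of jerk gives snap: s(t) = -48. We have snap s(t) = -48. Substituting t = 3: s(3) = -48.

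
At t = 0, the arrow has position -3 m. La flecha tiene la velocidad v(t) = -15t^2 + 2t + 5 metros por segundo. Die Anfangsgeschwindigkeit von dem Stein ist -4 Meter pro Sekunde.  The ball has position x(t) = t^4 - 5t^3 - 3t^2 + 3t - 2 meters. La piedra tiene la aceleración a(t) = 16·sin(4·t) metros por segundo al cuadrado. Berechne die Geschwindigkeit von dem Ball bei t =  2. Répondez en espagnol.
Para resolver esto, necesitamos tomar 1 derivada de nuestra ecuación de la posición x(t) = t^4 - 5·t^3 - 3·t^2 + 3·t - 2. Tomando d/dt de x(t), encontramos v(t) = 4·t^3 - 15·t^2 - 6·t + 3. Tenemos la velocidad v(t) = 4·t^3 - 15·t^2 - 6·t + 3. Sustituyendo t = 2: v(2) = -37.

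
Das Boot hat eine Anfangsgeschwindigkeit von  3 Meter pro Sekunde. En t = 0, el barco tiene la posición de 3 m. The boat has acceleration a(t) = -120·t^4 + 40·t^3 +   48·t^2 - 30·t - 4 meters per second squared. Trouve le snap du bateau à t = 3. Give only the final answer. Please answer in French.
À t = 3, s = -12144.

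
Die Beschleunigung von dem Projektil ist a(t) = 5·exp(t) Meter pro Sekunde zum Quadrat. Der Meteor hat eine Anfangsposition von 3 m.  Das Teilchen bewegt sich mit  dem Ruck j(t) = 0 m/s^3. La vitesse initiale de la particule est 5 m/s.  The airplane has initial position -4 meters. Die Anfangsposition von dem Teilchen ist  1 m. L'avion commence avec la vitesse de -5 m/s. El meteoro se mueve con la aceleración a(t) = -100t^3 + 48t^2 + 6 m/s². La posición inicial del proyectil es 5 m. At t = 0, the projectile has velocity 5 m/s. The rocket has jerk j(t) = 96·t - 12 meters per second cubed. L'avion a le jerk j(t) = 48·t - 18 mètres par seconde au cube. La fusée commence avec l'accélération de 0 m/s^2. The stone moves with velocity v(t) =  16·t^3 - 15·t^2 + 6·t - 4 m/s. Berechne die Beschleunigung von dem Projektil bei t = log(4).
Wir haben die Beschleunigung a(t) = 5·exp(t). Durch Einsetzen von t = log(4): a(log(4)) = 20.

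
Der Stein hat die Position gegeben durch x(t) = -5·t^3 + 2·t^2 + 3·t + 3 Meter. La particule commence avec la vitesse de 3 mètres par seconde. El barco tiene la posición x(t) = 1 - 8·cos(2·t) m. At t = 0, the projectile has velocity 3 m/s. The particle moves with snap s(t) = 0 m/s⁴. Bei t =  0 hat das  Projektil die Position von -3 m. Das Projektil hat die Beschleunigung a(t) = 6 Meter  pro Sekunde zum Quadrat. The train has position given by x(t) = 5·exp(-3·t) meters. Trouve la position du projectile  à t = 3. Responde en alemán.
Um dies zu lösen, müssen wir 2 Integrale unserer Gleichung für die Beschleunigung a(t) = 6 finden. Mit ∫a(t)dt und Anwendung von v(0) = 3, finden wir v(t) = 6·t + 3. Durch Integration von der Geschwindigkeit und Verwendung der Anfangsbedingung x(0) = -3, erhalten wir x(t) = 3·t^2 + 3·t - 3. Aus der Gleichung für die Position x(t) = 3·t^2 + 3·t - 3, setzen wir t = 3 ein und erhalten x = 33.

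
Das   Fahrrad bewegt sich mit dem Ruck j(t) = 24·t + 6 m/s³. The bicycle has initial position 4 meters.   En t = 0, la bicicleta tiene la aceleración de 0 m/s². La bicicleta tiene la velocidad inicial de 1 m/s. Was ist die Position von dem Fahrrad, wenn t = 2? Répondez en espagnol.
Para resolver esto, necesitamos tomar 3 integrales de nuestra ecuación de la sacudida j(t) = 24·t + 6. Integrando la sacudida y usando la condición inicial a(0) = 0, obtenemos a(t) = 6·t·(2·t + 1). Integrando la aceleración y usando la condición inicial v(0) = 1, obtenemos v(t) = 4·t^3 + 3·t^2 + 1. La antiderivada de la velocidad es la posición. Usando x(0) = 4, obtenemos x(t) = t^4 + t^3 + t + 4. De la ecuación de la posición x(t) = t^4 + t^3 + t + 4, sustituimos t = 2 para obtener x = 30.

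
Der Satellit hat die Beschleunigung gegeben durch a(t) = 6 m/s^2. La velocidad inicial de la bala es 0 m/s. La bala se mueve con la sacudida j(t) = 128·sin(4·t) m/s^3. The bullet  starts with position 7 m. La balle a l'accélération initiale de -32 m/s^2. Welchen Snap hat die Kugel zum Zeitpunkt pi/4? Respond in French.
Nous devons dériver notre équation du jerk j(t) = 128·sin(4·t) 1 fois. En dérivant le jerk, nous obtenons le snap: s(t) = 512·cos(4·t). En utilisant s(t) = 512·cos(4·t) et en substituant t = pi/4, nous trouvons s = -512.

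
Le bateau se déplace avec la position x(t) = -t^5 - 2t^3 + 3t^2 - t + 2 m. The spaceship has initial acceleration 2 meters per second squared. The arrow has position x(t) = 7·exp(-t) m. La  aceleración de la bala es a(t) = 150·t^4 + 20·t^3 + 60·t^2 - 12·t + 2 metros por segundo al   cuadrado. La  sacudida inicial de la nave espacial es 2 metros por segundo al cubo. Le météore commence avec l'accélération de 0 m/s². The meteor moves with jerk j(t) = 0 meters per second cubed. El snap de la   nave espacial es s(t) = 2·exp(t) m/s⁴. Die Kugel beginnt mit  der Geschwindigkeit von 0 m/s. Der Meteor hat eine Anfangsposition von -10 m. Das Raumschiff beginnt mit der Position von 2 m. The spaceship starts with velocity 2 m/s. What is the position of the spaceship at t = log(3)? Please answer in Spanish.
Para resolver esto, necesitamos tomar 4 antiderivadas de nuestra ecuación del snap s(t) = 2·exp(t). Tomando ∫s(t)dt y aplicando j(0) = 2, encontramos j(t) = 2·exp(t). La integral de la sacudida es la aceleración. Usando a(0) = 2, obtenemos a(t) = 2·exp(t). Tomando ∫a(t)dt y aplicando v(0) = 2, encontramos v(t) = 2·exp(t). La integral de la velocidad es la posición. Usando x(0) = 2, obtenemos x(t) = 2·exp(t). De la ecuación de la posición x(t) = 2·exp(t), sustituimos t = log(3) para obtener x = 6.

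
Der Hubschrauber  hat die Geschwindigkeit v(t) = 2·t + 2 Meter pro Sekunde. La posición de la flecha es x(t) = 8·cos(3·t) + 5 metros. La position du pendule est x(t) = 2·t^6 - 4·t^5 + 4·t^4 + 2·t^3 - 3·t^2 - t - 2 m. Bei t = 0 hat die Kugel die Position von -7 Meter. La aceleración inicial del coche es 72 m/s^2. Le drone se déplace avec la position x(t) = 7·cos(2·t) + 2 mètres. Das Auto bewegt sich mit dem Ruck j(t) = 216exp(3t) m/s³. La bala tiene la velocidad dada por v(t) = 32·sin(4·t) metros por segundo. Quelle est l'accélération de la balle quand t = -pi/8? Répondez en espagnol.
Debemos derivar nuestra ecuación de la velocidad v(t) = 32·sin(4·t) 1 vez. Derivando la velocidad, obtenemos la aceleración: a(t) = 128·cos(4·t). Tenemos la aceleración a(t) = 128·cos(4·t). Sustituyendo t = -pi/8: a(-pi/8) = 0.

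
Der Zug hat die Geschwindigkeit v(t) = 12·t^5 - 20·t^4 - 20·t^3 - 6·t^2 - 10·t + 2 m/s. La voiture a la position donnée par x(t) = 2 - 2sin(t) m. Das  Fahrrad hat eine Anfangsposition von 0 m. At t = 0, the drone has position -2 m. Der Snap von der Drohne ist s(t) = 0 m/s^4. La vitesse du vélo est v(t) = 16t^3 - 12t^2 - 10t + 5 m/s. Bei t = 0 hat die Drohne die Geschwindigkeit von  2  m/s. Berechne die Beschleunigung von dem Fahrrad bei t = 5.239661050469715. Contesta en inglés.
To solve this, we need to take 1 derivative of our velocity equation v(t) = 16·t^3 - 12·t^2 - 10·t + 5. Differentiating velocity, we get acceleration: a(t) = 48·t^2 - 24·t - 10. Using a(t) = 48·t^2 - 24·t - 10 and substituting t = 5.239661050469715, we find a = 1182.04243513158.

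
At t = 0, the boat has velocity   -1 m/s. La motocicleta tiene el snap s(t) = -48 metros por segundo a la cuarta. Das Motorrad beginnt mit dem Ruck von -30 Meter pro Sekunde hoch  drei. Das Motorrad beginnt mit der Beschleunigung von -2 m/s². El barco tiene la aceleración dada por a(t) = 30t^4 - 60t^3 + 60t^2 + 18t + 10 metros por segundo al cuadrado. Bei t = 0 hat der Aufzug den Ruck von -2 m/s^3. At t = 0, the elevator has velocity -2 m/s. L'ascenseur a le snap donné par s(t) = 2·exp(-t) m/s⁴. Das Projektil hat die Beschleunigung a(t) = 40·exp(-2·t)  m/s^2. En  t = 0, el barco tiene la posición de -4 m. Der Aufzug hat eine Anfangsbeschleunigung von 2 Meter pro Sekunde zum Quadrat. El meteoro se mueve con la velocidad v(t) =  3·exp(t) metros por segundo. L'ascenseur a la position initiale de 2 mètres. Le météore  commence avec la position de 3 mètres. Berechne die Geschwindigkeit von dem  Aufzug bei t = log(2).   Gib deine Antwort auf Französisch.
Pour résoudre ceci, nous devons prendre 3 primitives de notre équation du snap s(t) = 2·exp(-t). En prenant ∫s(t)dt et en appliquant j(0) = -2, nous trouvons j(t) = -2·exp(-t). La primitive du jerk est l'accélération. En utilisant a(0) = 2, nous obtenons a(t) = 2·exp(-t). En prenant ∫a(t)dt et en appliquant v(0) = -2, nous trouvons v(t) = -2·exp(-t). De l'équation de la vitesse v(t) = -2·exp(-t), nous substituons t = log(2) pour obtenir v = -1.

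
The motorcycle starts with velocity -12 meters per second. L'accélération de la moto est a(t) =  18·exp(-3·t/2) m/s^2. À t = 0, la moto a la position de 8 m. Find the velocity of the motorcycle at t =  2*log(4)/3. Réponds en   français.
Nous devons trouver la primitive de notre équation de l'accélération a(t) = 18·exp(-3·t/2) 1 fois. L'intégrale de l'accélération, avec v(0) = -12, donne la vitesse: v(t) = -12·exp(-3·t/2). En utilisant v(t) = -12·exp(-3·t/2) et en substituant t = 2*log(4)/3, nous trouvons v = -3.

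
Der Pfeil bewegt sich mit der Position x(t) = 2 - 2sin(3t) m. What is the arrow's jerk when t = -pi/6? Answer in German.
Ausgehend von der Position x(t) = 2 - 2·sin(3·t), nehmen wir 3 Ableitungen. Die Ableitung von der Position ergibt die Geschwindigkeit: v(t) = -6·cos(3·t). Die Ableitung von der Geschwindigkeit ergibt die Beschleunigung: a(t) = 18·sin(3·t). Mit d/dt von a(t) finden wir j(t) = 54·cos(3·t). Mit j(t) = 54·cos(3·t) und Einsetzen von t = -pi/6, finden wir j = 0.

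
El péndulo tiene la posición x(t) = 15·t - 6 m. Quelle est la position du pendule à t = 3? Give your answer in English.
Using x(t) = 15·t - 6 and substituting t = 3, we find x = 39.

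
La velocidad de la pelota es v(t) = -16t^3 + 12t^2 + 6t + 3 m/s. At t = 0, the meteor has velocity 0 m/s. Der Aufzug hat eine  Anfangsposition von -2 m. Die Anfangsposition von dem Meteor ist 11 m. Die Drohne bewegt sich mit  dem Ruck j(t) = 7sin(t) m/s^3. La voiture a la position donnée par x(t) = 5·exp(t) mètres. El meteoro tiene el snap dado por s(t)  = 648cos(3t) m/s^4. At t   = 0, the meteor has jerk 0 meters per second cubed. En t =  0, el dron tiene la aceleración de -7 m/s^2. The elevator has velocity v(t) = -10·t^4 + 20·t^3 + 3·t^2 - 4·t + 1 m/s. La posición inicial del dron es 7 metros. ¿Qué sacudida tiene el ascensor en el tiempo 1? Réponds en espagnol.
Partiendo de la velocidad v(t) = -10·t^4 + 20·t^3 + 3·t^2 - 4·t + 1, tomamos 2 derivadas. Tomando d/dt de v(t), encontramos a(t) = -40·t^3 + 60·t^2 + 6·t - 4. Derivando la aceleración, obtenemos la sacudida: j(t) = -120·t^2 + 120·t + 6. Usando j(t) = -120·t^2 + 120·t + 6 y sustituyendo t = 1, encontramos j = 6.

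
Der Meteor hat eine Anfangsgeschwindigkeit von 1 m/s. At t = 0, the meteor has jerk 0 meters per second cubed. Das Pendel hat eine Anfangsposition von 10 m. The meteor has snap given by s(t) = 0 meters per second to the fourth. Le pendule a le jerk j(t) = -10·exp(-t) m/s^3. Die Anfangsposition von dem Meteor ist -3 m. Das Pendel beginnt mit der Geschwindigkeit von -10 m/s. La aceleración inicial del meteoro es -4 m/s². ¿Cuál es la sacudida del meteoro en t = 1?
Debemos encontrar la antiderivada de nuestra ecuación del snap s(t) = 0 1 vez. La integral del snap es la sacudida. Usando j(0) = 0, obtenemos j(t) = 0. Usando j(t) = 0 y sustituyendo t = 1, encontramos j = 0.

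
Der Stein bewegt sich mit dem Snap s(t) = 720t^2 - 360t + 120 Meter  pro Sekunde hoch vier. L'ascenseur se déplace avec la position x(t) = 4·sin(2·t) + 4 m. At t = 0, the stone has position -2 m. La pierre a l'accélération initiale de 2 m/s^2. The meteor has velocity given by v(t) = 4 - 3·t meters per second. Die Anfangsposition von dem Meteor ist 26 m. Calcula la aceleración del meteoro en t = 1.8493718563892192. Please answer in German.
Um dies zu lösen, müssen wir 1 Ableitung unserer Gleichung für die Geschwindigkeit v(t) = 4 - 3·t nehmen. Die Ableitung von der Geschwindigkeit ergibt die Beschleunigung: a(t) = -3. Aus der Gleichung für die Beschleunigung a(t) = -3, setzen wir t = 1.8493718563892192 ein und erhalten a = -3.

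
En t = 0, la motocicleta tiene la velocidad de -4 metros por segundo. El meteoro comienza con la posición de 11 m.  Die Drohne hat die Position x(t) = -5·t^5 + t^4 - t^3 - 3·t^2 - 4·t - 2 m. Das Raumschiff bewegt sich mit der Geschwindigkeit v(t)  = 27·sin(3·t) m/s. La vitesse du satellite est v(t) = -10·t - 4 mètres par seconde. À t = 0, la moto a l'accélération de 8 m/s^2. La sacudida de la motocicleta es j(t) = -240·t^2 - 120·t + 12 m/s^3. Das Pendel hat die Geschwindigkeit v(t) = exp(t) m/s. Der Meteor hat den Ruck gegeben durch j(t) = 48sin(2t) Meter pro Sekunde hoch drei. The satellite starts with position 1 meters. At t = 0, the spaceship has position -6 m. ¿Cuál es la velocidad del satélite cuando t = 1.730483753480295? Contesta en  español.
Tenemos la velocidad v(t) = -10·t - 4. Sustituyendo t = 1.730483753480295: v(1.730483753480295) = -21.3048375348029.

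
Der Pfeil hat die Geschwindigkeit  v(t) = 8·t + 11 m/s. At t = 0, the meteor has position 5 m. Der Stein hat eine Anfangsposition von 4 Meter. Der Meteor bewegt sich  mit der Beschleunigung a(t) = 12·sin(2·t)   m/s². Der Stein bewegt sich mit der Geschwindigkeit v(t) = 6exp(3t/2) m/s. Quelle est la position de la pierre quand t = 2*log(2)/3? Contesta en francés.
Nous devons trouver l'intégrale de notre équation de la vitesse v(t) = 6·exp(3·t/2) 1 fois. L'intégrale de la vitesse, avec x(0) = 4, donne la position: x(t) = 4·exp(3·t/2). Nous avons la position x(t) = 4·exp(3·t/2). En substituant t = 2*log(2)/3: x(2*log(2)/3) = 8.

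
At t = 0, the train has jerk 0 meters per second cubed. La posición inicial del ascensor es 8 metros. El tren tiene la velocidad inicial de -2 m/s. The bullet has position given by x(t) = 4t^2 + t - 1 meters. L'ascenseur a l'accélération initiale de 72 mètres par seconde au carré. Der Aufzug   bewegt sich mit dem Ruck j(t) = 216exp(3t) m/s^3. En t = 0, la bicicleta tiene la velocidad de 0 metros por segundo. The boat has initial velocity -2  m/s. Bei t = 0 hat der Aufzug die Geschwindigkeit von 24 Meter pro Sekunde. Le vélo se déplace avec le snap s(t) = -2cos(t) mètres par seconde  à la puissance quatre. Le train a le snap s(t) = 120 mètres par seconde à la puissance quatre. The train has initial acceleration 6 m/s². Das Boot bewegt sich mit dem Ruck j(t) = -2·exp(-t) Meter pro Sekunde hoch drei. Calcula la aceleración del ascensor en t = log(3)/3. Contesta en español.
Partiendo de la sacudida j(t) = 216·exp(3·t), tomamos 1 antiderivada. Integrando la sacudida y usando la condición inicial a(0) = 72, obtenemos a(t) = 72·exp(3·t). Usando a(t) = 72·exp(3·t) y sustituyendo t = log(3)/3, encontramos a = 216.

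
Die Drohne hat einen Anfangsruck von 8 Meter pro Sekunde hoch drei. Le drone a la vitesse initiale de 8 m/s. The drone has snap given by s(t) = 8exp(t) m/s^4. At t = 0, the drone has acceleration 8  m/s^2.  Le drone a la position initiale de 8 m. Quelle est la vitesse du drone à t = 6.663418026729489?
Nous devons trouver l'intégrale de notre équation du snap s(t) = 8·exp(t) 3 fois. La primitive du snap, avec j(0) = 8, donne le jerk: j(t) = 8·exp(t). En prenant ∫j(t)dt et en appliquant a(0) = 8, nous trouvons a(t) = 8·exp(t). L'intégrale de l'accélération est la vitesse. En utilisant v(0) = 8, nous obtenons v(t) = 8·exp(t). Nous avons la vitesse v(t) = 8·exp(t). En substituant t = 6.663418026729489: v(6.663418026729489) = 6265.78756675887.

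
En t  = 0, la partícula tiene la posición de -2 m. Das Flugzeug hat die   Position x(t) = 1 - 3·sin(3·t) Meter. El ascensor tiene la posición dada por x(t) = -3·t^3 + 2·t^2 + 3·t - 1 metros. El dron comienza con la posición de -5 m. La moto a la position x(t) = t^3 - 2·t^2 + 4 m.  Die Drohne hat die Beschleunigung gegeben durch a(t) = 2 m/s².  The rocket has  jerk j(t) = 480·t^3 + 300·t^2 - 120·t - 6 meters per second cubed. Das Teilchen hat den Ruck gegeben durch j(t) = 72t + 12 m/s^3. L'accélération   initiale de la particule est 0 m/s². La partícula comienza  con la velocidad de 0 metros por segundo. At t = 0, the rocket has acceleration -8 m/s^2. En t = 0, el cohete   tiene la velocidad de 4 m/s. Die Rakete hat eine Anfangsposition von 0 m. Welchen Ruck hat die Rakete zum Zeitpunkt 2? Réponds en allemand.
Mit j(t) = 480·t^3 + 300·t^2 - 120·t - 6 und Einsetzen von t = 2, finden wir j = 4794.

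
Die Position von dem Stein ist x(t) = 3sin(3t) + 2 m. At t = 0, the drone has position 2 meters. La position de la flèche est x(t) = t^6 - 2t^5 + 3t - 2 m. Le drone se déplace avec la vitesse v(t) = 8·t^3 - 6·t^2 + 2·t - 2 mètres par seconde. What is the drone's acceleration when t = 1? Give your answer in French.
En partant de la vitesse v(t) = 8·t^3 - 6·t^2 + 2·t - 2, nous prenons 1 dérivée. En prenant d/dt de v(t), nous trouvons a(t) = 24·t^2 - 12·t + 2. Nous avons l'accélération a(t) = 24·t^2 - 12·t + 2. En substituant t = 1: a(1) = 14.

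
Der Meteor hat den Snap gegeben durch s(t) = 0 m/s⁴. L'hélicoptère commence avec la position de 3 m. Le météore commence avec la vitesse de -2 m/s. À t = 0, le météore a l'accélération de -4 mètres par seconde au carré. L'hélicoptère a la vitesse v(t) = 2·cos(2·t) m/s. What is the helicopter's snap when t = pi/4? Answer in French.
En partant de la vitesse v(t) = 2·cos(2·t), nous prenons 3 dérivées. La dérivée de la vitesse donne l'accélération: a(t) = -4·sin(2·t). En prenant d/dt de a(t), nous trouvons j(t) = -8·cos(2·t). En prenant d/dt de j(t), nous trouvons s(t) = 16·sin(2·t). Nous avons le snap s(t) = 16·sin(2·t). En substituant t = pi/4: s(pi/4) = 16.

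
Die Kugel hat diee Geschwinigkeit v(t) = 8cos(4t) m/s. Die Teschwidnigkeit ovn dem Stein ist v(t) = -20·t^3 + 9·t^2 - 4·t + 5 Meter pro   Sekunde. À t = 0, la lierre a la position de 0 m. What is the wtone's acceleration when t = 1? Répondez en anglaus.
To solve this, we need to take 1 derivative of our velocity equation v(t) = -20·t^3 + 9·t^2 - 4·t + 5. Taking d/dt of v(t), we find a(t) = -60·t^2 + 18·t - 4. From the given acceleration equation a(t) = -60·t^2 + 18·t - 4, we substitute t = 1 to get a = -46.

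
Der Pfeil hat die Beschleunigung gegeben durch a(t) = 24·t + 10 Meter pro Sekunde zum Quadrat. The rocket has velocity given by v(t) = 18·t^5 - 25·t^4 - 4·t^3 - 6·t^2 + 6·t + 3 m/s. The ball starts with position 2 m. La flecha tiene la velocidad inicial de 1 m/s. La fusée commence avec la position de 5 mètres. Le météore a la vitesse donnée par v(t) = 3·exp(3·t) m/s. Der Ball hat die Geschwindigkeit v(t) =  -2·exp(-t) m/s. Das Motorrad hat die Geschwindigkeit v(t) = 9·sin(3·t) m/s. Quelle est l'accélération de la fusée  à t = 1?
Nous devons dériver notre équation de la vitesse v(t) = 18·t^5 - 25·t^4 - 4·t^3 - 6·t^2 + 6·t + 3 1 fois. La dérivée de la vitesse donne l'accélération: a(t) = 90·t^4 - 100·t^3 - 12·t^2 - 12·t + 6. Nous avons l'accélération a(t) = 90·t^4 - 100·t^3 - 12·t^2 - 12·t + 6. En substituant t = 1: a(1) = -28.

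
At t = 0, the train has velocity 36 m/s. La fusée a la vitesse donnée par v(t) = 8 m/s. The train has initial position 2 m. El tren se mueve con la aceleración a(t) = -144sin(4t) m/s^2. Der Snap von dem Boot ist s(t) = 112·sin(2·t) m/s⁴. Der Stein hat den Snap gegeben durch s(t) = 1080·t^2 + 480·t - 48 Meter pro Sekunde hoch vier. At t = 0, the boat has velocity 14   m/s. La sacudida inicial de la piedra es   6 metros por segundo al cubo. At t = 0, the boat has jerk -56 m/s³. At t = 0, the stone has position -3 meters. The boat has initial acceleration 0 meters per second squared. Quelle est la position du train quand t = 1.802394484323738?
En partant de l'accélération a(t) = -144·sin(4·t), nous prenons 2 primitives. En prenant ∫a(t)dt et en appliquant v(0) = 36, nous trouvons v(t) = 36·cos(4·t). En prenant ∫v(t)dt et en appliquant x(0) = 2, nous trouvons x(t) = 9·sin(4·t) + 2. Nous avons la position x(t) = 9·sin(4·t) + 2. En substituant t = 1.802394484323738: x(1.802394484323738) = 9.19512309328263.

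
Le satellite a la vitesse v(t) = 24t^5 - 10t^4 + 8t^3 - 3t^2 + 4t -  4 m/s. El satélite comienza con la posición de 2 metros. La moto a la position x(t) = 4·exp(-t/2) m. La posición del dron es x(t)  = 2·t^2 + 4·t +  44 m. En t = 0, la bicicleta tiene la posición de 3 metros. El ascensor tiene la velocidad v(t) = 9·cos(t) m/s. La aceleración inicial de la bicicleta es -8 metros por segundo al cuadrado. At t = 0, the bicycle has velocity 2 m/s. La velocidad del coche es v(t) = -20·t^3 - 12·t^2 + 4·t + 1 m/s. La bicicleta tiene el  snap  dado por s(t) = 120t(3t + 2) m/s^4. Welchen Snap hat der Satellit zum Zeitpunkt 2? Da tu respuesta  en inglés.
Starting from velocity v(t) = 24·t^5 - 10·t^4 + 8·t^3 - 3·t^2 + 4·t - 4, we take 3 derivatives. The derivative of velocity gives acceleration: a(t) = 120·t^4 - 40·t^3 + 24·t^2 - 6·t + 4. Differentiating acceleration, we get jerk: j(t) = 480·t^3 - 120·t^2 + 48·t - 6. Taking d/dt of j(t), we find s(t) = 1440·t^2 - 240·t + 48. We have snap s(t) = 1440·t^2 - 240·t + 48. Substituting t = 2: s(2) = 5328.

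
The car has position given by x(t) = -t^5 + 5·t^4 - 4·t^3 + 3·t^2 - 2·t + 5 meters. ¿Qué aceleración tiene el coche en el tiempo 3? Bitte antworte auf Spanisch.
Para resolver esto, necesitamos tomar 2 derivadas de nuestra ecuación de la posición x(t) = -t^5 + 5·t^4 - 4·t^3 + 3·t^2 - 2·t + 5. Tomando d/dt de x(t), encontramos v(t) = -5·t^4 + 20·t^3 - 12·t^2 + 6·t - 2. La derivada de la velocidad da la aceleración: a(t) = -20·t^3 + 60·t^2 - 24·t + 6. Tenemos la aceleración a(t) = -20·t^3 + 60·t^2 - 24·t + 6. Sustituyendo t = 3: a(3) = -66.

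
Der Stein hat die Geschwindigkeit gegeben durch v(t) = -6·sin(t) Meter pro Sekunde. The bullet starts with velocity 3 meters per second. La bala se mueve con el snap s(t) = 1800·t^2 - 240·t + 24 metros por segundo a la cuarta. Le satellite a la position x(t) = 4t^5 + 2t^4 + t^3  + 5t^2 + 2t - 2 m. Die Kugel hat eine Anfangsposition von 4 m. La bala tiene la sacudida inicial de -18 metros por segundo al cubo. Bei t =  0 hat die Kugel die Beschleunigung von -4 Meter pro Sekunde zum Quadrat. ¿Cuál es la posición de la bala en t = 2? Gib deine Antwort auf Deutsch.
Wir müssen unsere Gleichung für den Snap s(t) = 1800·t^2 - 240·t + 24 4-mal integrieren. Durch Integration von dem Snap und Verwendung der Anfangsbedingung j(0) = -18, erhalten wir j(t) = 600·t^3 - 120·t^2 + 24·t - 18. Das Integral von dem Ruck ist die Beschleunigung. Mit a(0) = -4 erhalten wir a(t) = 150·t^4 - 40·t^3 + 12·t^2 - 18·t - 4. Mit ∫a(t)dt und Anwendung von v(0) = 3, finden wir v(t) = 30·t^5 - 10·t^4 + 4·t^3 - 9·t^2 - 4·t + 3. Mit ∫v(t)dt und Anwendung von x(0) = 4, finden wir x(t) = 5·t^6 - 2·t^5 + t^4 - 3·t^3 - 2·t^2 + 3·t + 4. Aus der Gleichung für die Position x(t) = 5·t^6 - 2·t^5 + t^4 - 3·t^3 - 2·t^2 + 3·t + 4, setzen wir t = 2 ein und erhalten x = 250.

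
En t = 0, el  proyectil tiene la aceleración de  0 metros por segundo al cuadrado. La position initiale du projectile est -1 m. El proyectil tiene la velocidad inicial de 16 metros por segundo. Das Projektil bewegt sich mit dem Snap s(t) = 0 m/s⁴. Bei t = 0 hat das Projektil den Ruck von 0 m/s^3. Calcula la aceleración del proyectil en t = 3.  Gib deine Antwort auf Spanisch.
Necesitamos integrar nuestra ecuación del snap s(t) = 0 2 veces. Integrando el snap y usando la condición inicial j(0) = 0, obtenemos j(t) = 0. La antiderivada de la sacudida es la aceleración. Usando a(0) = 0, obtenemos a(t) = 0. Usando a(t) = 0 y sustituyendo t = 3, encontramos a = 0.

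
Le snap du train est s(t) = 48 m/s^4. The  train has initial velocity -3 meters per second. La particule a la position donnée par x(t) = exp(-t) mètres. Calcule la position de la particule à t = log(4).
Nous avons la position x(t) = exp(-t). En substituant t = log(4): x(log(4)) = 1/4.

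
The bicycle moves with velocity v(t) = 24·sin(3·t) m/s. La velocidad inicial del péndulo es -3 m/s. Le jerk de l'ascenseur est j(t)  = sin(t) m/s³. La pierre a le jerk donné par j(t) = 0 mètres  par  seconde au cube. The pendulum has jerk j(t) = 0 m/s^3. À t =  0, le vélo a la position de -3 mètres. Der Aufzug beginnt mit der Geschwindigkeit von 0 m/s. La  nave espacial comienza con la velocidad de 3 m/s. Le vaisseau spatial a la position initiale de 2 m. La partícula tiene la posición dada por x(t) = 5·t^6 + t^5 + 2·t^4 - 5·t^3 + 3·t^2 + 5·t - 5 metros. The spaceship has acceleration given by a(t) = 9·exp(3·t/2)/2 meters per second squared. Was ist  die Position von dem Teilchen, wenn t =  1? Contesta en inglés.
From the given position equation x(t) = 5·t^6 + t^5 + 2·t^4 - 5·t^3 + 3·t^2 + 5·t - 5, we substitute t = 1 to get x = 6.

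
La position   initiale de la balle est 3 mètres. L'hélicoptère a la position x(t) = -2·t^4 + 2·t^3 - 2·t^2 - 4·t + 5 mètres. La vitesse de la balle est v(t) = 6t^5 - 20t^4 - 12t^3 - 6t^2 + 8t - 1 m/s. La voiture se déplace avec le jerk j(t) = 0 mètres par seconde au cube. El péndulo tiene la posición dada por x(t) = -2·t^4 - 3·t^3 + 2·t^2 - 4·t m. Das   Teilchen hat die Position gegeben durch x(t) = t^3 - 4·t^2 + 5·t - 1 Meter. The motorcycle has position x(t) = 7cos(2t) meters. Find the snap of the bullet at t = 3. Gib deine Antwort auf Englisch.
To solve this, we need to take 3 derivatives of our velocity equation v(t) = 6·t^5 - 20·t^4 - 12·t^3 - 6·t^2 + 8·t - 1. Differentiating velocity, we get acceleration: a(t) = 30·t^4 - 80·t^3 - 36·t^2 - 12·t + 8. Taking d/dt of a(t), we find j(t) = 120·t^3 - 240·t^2 - 72·t - 12. Taking d/dt of j(t), we find s(t) = 360·t^2 - 480·t - 72. From the given snap equation s(t) = 360·t^2 - 480·t - 72, we substitute t = 3 to get s = 1728.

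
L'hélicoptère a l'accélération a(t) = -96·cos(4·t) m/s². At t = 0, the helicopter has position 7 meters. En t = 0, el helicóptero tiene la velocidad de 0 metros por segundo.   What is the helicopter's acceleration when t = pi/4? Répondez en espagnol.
Usando a(t) = -96·cos(4·t) y sustituyendo t = pi/4, encontramos a = 96.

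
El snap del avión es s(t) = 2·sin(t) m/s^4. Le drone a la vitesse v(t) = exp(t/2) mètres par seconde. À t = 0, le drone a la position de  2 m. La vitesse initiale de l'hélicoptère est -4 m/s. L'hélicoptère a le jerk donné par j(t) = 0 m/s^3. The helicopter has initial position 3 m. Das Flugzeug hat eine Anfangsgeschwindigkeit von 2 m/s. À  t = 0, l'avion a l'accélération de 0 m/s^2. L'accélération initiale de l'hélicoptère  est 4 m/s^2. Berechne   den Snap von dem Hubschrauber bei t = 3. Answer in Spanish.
Para resolver esto, necesitamos tomar 1 derivada de nuestra ecuación de la sacudida j(t) = 0. La derivada de la sacudida da el snap: s(t) = 0. De la ecuación del snap s(t) = 0, sustituimos t = 3 para obtener s = 0.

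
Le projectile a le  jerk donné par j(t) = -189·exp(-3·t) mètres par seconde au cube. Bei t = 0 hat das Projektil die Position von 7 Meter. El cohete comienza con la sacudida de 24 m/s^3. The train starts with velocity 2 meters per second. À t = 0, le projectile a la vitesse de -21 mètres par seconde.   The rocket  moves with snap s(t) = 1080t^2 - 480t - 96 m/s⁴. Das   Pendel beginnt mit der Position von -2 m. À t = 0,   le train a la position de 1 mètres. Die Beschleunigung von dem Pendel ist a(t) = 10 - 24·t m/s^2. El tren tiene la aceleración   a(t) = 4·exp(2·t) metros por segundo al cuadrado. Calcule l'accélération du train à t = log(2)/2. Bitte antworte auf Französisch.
Nous avons l'accélération a(t) = 4·exp(2·t). En substituant t = log(2)/2: a(log(2)/2) = 8.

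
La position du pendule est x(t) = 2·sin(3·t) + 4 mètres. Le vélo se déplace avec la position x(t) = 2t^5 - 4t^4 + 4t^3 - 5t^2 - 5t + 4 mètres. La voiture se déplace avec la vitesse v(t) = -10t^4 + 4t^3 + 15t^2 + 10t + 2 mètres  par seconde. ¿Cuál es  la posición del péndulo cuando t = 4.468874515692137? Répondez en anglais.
Using x(t) = 2·sin(3·t) + 4 and substituting t = 4.468874515692137, we find x = 5.48962383867200.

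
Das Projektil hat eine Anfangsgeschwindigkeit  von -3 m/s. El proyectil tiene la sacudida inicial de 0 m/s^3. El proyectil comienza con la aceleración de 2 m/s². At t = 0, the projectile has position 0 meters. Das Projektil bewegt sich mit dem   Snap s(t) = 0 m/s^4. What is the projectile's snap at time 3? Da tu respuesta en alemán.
Wir haben den Snap s(t) = 0. Durch Einsetzen von t = 3: s(3) = 0.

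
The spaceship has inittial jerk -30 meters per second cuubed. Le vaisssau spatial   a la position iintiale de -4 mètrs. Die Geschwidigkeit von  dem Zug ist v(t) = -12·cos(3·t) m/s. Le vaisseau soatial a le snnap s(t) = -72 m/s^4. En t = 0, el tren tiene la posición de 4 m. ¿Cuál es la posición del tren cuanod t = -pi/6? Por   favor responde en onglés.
We need to integrate our velocity equation v(t) = -12·cos(3·t) 1 time. The antiderivative of velocity, with x(0) = 4, gives position: x(t) = 4 - 4·sin(3·t). From the given position equation x(t) = 4 - 4·sin(3·t), we substitute t = -pi/6 to get x = 8.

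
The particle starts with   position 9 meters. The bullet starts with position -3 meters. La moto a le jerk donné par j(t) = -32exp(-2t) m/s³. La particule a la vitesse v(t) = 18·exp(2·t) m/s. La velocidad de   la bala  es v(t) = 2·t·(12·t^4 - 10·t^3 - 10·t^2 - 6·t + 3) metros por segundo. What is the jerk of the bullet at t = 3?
To solve this, we need to take 2 derivatives of our velocity equation v(t) = 2·t·(12·t^4 - 10·t^3 - 10·t^2 - 6·t + 3). Differentiating velocity, we get acceleration: a(t) = 24·t^4 - 20·t^3 - 20·t^2 + 2·t·(48·t^3 - 30·t^2 - 20·t - 6) - 12·t + 6. Taking d/dt of a(t), we find j(t) = 192·t^3 - 120·t^2 + 2·t·(144·t^2 - 60·t - 20) - 80·t - 24. Using j(t) = 192·t^3 - 120·t^2 + 2·t·(144·t^2 - 60·t - 20) - 80·t - 24 and substituting t = 3, we find j = 10416.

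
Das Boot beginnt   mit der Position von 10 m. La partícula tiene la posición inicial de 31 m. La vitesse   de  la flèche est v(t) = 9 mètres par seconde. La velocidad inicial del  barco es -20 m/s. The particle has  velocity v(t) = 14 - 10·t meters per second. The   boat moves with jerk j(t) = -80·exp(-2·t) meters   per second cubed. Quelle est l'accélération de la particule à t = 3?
Pour résoudre ceci, nous devons prendre 1 dérivée de notre équation de la vitesse v(t) = 14 - 10·t. La dérivée de la vitesse donne l'accélération: a(t) = -10. Nous avons l'accélération a(t) = -10. En substituant t = 3: a(3) = -10.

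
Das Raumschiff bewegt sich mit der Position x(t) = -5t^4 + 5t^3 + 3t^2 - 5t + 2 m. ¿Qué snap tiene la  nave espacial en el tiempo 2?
Para resolver esto, necesitamos tomar 4 derivadas de nuestra ecuación de la posición x(t) = -5·t^4 + 5·t^3 + 3·t^2 - 5·t + 2. Derivando la posición, obtenemos la velocidad: v(t) = -20·t^3 + 15·t^2 + 6·t - 5. La derivada de la velocidad da la aceleración: a(t) = -60·t^2 + 30·t + 6. La derivada de la aceleración da la sacudida: j(t) = 30 - 120·t. La derivada de la sacudida da el snap: s(t) = -120. Tenemos el snap s(t) = -120. Sustituyendo t = 2: s(2) = -120.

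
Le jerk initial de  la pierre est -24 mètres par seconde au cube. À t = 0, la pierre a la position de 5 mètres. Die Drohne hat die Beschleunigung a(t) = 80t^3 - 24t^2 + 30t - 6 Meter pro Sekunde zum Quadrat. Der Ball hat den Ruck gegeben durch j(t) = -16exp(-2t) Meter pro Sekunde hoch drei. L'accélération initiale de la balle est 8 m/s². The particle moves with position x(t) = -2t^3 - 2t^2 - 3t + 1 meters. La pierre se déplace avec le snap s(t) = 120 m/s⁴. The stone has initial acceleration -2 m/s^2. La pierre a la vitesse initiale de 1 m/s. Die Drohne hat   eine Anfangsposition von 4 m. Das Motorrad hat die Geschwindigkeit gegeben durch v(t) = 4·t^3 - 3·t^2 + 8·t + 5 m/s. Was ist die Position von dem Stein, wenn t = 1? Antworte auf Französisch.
En partant du snap s(t) = 120, nous prenons 4 primitives. En intégrant le snap et en utilisant la condition initiale j(0) = -24, nous obtenons j(t) = 120·t - 24. En intégrant le jerk et en utilisant la condition initiale a(0) = -2, nous obtenons a(t) = 60·t^2 - 24·t - 2. En prenant ∫a(t)dt et en appliquant v(0) = 1, nous trouvons v(t) = 20·t^3 - 12·t^2 - 2·t + 1. En intégrant la vitesse et en utilisant la condition initiale x(0) = 5, nous obtenons x(t) = 5·t^4 - 4·t^3 - t^2 + t + 5. En utilisant x(t) = 5·t^4 - 4·t^3 - t^2 + t + 5 et en substituant t = 1, nous trouvons x = 6.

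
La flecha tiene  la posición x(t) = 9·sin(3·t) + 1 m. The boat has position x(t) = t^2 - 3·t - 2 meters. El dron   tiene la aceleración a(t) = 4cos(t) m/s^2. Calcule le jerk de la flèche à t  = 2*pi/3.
Nous devons dériver notre équation de la position x(t) = 9·sin(3·t) + 1 3 fois. La dérivée de la position donne la vitesse: v(t) = 27·cos(3·t). La dérivée de la vitesse donne l'accélération: a(t) = -81·sin(3·t). En dérivant l'accélération, nous obtenons le jerk: j(t) = -243·cos(3·t). Nous avons le jerk j(t) = -243·cos(3·t). En substituant t = 2*pi/3: j(2*pi/3) = -243.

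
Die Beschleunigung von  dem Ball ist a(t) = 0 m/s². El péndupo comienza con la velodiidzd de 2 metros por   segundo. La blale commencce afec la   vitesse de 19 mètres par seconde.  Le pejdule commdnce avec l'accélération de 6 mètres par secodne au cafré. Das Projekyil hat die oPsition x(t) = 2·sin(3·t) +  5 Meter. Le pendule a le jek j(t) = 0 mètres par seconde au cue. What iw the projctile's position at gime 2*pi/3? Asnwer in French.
Nous avons la position x(t) = 2·sin(3·t) + 5. En substituant t = 2*pi/3: x(2*pi/3) = 5.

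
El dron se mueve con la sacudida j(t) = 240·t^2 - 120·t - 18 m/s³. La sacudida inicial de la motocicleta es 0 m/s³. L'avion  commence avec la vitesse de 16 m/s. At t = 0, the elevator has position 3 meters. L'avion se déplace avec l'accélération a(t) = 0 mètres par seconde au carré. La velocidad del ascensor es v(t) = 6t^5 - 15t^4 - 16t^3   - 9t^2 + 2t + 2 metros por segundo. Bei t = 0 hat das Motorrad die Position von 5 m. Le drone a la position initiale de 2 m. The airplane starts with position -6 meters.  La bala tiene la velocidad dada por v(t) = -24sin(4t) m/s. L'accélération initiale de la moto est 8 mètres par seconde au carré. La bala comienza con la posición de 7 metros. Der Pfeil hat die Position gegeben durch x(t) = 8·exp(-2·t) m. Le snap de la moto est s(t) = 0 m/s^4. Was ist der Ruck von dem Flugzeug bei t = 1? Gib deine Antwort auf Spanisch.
Para resolver esto, necesitamos tomar 1 derivada de nuestra ecuación de la aceleración a(t) = 0. Tomando d/dt de a(t), encontramos j(t) = 0. Tenemos la sacudida j(t) = 0. Sustituyendo t = 1: j(1) = 0.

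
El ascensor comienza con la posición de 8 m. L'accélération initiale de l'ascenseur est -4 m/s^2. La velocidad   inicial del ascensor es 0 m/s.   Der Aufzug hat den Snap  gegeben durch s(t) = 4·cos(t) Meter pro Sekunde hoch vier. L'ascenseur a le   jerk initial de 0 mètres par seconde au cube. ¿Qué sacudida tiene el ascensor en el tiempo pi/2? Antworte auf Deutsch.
Ausgehend von dem Snap s(t) = 4·cos(t), nehmen wir 1 Integral. Die Stammfunktion von dem Snap ist der Ruck. Mit j(0) = 0 erhalten wir j(t) = 4·sin(t). Aus der Gleichung für den Ruck j(t) = 4·sin(t), setzen wir t = pi/2 ein und erhalten j = 4.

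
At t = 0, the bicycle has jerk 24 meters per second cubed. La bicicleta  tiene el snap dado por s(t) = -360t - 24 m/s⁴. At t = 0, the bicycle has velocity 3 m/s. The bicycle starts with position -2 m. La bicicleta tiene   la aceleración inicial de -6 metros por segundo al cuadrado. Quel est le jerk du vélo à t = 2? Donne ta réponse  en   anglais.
We must find the antiderivative of our snap equation s(t) = -360·t - 24 1 time. Finding the integral of s(t) and using j(0) = 24: j(t) = -180·t^2 - 24·t + 24. From the given jerk equation j(t) = -180·t^2 - 24·t + 24, we substitute t = 2 to get j = -744.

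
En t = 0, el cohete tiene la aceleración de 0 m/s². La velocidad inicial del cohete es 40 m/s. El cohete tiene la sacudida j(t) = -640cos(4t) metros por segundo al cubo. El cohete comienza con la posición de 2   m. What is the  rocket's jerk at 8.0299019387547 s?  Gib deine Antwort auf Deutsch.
Mit j(t) = -640·cos(4·t) und Einsetzen von t = 8.0299019387547, finden wir j = -487.977922462032.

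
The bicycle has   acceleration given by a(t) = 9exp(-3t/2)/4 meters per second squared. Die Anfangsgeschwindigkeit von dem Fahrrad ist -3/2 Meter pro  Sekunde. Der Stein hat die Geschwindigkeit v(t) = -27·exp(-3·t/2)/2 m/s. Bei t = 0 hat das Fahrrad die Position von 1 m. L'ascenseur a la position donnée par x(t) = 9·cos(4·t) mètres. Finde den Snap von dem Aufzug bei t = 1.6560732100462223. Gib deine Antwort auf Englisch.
To solve this, we need to take 4 derivatives of our position equation x(t) = 9·cos(4·t). Differentiating position, we get velocity: v(t) = -36·sin(4·t). Taking d/dt of v(t), we find a(t) = -144·cos(4·t). Taking d/dt of a(t), we find j(t) = 576·sin(4·t). Differentiating jerk, we get snap: s(t) = 2304·cos(4·t). Using s(t) = 2304·cos(4·t) and substituting t = 1.6560732100462223, we find s = 2171.25443966343.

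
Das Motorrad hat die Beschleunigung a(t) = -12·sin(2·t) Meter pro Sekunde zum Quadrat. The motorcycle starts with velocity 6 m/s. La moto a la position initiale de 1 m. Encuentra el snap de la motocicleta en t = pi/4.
Para resolver esto, necesitamos tomar 2 derivadas de nuestra ecuación de la aceleración a(t) = -12·sin(2·t). Derivando la aceleración, obtenemos la sacudida: j(t) = -24·cos(2·t). Derivando la sacudida, obtenemos el snap: s(t) = 48·sin(2·t). Usando s(t) = 48·sin(2·t) y sustituyendo t = pi/4, encontramos s = 48.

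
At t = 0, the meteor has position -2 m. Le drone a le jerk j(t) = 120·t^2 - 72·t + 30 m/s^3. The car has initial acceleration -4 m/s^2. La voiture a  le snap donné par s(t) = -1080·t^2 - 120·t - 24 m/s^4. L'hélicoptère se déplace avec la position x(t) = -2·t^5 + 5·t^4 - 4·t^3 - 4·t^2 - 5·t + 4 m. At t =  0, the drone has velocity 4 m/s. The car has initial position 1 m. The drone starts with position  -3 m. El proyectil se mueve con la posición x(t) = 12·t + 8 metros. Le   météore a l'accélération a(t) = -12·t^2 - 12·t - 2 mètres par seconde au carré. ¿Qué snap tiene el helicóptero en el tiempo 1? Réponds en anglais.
To solve this, we need to take 4 derivatives of our position equation x(t) = -2·t^5 + 5·t^4 - 4·t^3 - 4·t^2 - 5·t + 4. The derivative of position gives velocity: v(t) = -10·t^4 + 20·t^3 - 12·t^2 - 8·t - 5. Taking d/dt of v(t), we find a(t) = -40·t^3 + 60·t^2 - 24·t - 8. Taking d/dt of a(t), we find j(t) = -120·t^2 + 120·t - 24. Taking d/dt of j(t), we find s(t) = 120 - 240·t. Using s(t) = 120 - 240·t and substituting t = 1, we find s = -120.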